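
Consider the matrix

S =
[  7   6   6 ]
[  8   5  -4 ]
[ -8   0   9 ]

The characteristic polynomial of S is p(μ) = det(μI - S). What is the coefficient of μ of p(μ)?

143

p(μ) = μ^3 - 21μ^2 + 143μ - 315.
The coefficient of μ is 143.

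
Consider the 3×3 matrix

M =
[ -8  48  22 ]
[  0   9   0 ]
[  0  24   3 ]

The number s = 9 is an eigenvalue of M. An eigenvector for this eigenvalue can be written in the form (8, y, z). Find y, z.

We need (M - 9I)v = 0.
M - 9I = [[-17, 48, 22], [0, 0, 0], [0, 24, -6]].
Row 1: (-17)·8 + (48)·y + (22)·z = 0
Row 2: (0)·8 + (0)·y + (0)·z = 0
Row 3: (0)·8 + (24)·y + (-6)·z = 0
Solving gives y = 1, z = 4.
Check: M·(8, 1, 4) = (72, 9, 36) = 9·(8, 1, 4).

1, 4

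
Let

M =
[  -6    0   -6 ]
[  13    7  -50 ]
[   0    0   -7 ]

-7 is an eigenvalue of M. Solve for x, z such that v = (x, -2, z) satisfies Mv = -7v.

We need (M + 7I)v = 0.
M + 7I = [[1, 0, -6], [13, 14, -50], [0, 0, 0]].
Row 1: (1)·x + (0)·-2 + (-6)·z = 0
Row 2: (13)·x + (14)·-2 + (-50)·z = 0
Row 3: (0)·x + (0)·-2 + (0)·z = 0
Solving gives x = 6, z = 1.
Check: M·(6, -2, 1) = (-42, 14, -7) = -7·(6, -2, 1).

6, 1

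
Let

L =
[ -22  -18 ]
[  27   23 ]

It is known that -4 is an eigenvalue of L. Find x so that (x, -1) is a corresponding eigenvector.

1

We need (L + 4I)v = 0.
L + 4I = [[-18, -18], [27, 27]].
Row 1: (-18)·x + (-18)·-1 = 0
Row 2: (27)·x + (27)·-1 = 0
Solving gives x = 1.
Check: L·(1, -1) = (-4, 4) = -4·(1, -1).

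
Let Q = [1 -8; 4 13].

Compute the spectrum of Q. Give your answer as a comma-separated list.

5, 9

det(Q - sI) = (1 - s)(13 - s) - (-8)·(4) = s^2 - 14s + 45.
This factors as (s - 5)·(s - 9) = 0.
Eigenvalues: 5, 9.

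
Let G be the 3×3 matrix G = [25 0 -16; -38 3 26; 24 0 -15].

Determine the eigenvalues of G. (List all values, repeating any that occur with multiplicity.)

1, 3, 9

Compute the characteristic polynomial p(r) = det(rI - G).
Expanding along the first row, p(r) = r^3 - 13r^2 + 39r - 27.
Rational-root test: r = 1 gives p(1) = 0.
Dividing by (r - 1) leaves r^2 - 12r + 27.
The quadratic factors as (r - 3)·(r - 9).
Eigenvalues: 1, 3, 9.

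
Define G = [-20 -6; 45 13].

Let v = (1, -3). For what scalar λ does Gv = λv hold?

Compute Gv: G·(1, -3) = (-2, 6).
Since Gv = λv, compare component 1: -2 = λ·1, so λ = -2.

-2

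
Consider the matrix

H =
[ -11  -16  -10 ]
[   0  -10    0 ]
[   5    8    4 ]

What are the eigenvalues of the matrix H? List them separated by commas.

-10, -6, -1

Compute the characteristic polynomial p(lambda) = det(lambda·I - H).
Expanding along the first row, p(lambda) = lambda^3 + 17·lambda^2 + 76·lambda + 60.
Since p(-1) = 0, lambda = -1 is a root.
Dividing by (lambda + 1) leaves lambda^2 + 16·lambda + 60.
The quadratic factors as (lambda + 10)·(lambda + 6).
Eigenvalues: -10, -6, -1.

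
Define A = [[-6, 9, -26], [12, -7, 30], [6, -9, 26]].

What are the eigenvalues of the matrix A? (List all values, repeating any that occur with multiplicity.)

0, 2, 11

Compute the characteristic polynomial p(μ) = det(μI - A).
Cofactor expansion gives p(μ) = μ^3 - 13μ^2 + 22μ.
Rational-root test: μ = 0 gives p(0) = 0.
Factor out μ: p(μ) = μ·(μ^2 - 13μ + 22).
The quadratic factors as (μ - 2)·(μ - 11).
Eigenvalues: 0, 2, 11.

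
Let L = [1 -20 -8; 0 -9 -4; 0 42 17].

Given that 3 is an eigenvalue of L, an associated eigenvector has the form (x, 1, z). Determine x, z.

We need (L - 3I)v = 0.
L - 3I = [[-2, -20, -8], [0, -12, -4], [0, 42, 14]].
Row 1: (-2)·x + (-20)·1 + (-8)·z = 0
Row 2: (0)·x + (-12)·1 + (-4)·z = 0
Row 3: (0)·x + (42)·1 + (14)·z = 0
Solving gives x = 2, z = -3.
Check: L·(2, 1, -3) = (6, 3, -9) = 3·(2, 1, -3).

2, -3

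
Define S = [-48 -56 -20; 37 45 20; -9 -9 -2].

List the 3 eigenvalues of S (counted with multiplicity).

-11, -2, 8

The characteristic polynomial is p(μ) = det(μI - S).
Expanding along the first row, p(μ) = μ^3 + 5μ^2 - 82μ - 176.
Since p(-11) = 0, μ = -11 is a root.
Dividing by (μ + 11) leaves μ^2 - 6μ - 16.
The quadratic factors as (μ + 2)·(μ - 8).
Eigenvalues: -11, -2, 8.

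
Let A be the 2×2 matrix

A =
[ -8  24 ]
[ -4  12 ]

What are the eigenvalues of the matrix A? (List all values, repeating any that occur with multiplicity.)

0, 4

det(A - tI) = (-8 - t)(12 - t) - (24)·(-4) = t^2 - 4t.
This factors as t·(t - 4) = 0.
Eigenvalues: 0, 4.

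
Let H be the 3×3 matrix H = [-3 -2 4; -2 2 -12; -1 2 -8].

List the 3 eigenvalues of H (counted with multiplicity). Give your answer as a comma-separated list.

Set up det(tI - H) = 0.
Expanding along the first row, p(t) = t^3 + 9t^2 + 26t + 24.
Since p(-2) = 0, t = -2 is a root.
Factor out (t + 2): p(t) = (t + 2)·(t^2 + 7t + 12).
The quadratic factors as (t + 4)·(t + 3).
Eigenvalues: -4, -3, -2.

-4, -3, -2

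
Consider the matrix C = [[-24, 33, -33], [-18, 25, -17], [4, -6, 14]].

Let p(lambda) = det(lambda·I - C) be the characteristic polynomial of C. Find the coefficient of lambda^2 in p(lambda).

-15

The coefficient of lambda^2 of det(lambda·I - C) is −trace(C).
trace(C) = (-24) + (25) + (14) = 15, so the coefficient is -15.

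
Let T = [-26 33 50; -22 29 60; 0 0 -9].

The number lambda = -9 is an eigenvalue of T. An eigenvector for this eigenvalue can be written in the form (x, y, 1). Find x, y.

We need (T + 9I)v = 0.
T + 9I = [[-17, 33, 50], [-22, 38, 60], [0, 0, 0]].
Row 1: (-17)·x + (33)·y + (50)·1 = 0
Row 2: (-22)·x + (38)·y + (60)·1 = 0
Row 3: (0)·x + (0)·y + (0)·1 = 0
Solving gives x = 1, y = -1.
Check: T·(1, -1, 1) = (-9, 9, -9) = -9·(1, -1, 1).

1, -1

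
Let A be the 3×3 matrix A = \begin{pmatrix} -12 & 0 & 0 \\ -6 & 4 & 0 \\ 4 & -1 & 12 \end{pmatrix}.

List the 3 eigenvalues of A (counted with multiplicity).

-12, 4, 12

A is lower triangular, so its eigenvalues are the diagonal entries.
Diagonal: -12, 4, 12.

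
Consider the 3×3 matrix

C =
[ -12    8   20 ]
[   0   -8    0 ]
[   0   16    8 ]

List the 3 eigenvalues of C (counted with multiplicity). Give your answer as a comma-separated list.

The characteristic polynomial is p(μ) = det(μI - C).
Expanding along the first row, p(μ) = μ^3 + 12μ^2 - 64μ - 768.
Try μ = -8: p(-8) = 0, so -8 is a root.
Dividing by (μ + 8) leaves μ^2 + 4μ - 96.
The quadratic factors as (μ + 12)·(μ - 8).
Eigenvalues: -12, -8, 8.

-12, -8, 8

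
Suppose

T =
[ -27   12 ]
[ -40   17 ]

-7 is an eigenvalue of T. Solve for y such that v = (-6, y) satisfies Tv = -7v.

We need (T + 7I)v = 0.
T + 7I = [[-20, 12], [-40, 24]].
Row 1: (-20)·-6 + (12)·y = 0
Row 2: (-40)·-6 + (24)·y = 0
Solving gives y = -10.
Check: T·(-6, -10) = (42, 70) = -7·(-6, -10).

-10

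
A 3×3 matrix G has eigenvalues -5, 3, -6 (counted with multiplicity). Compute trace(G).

trace(G) is the sum of the eigenvalues: (-5) + (3) + (-6) = -8.

-8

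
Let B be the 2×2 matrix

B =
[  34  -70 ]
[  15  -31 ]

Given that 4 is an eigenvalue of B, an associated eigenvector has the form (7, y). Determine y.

3

We need (B - 4I)v = 0.
B - 4I = [[30, -70], [15, -35]].
Row 1: (30)·7 + (-70)·y = 0
Row 2: (15)·7 + (-35)·y = 0
Solving gives y = 3.
Check: B·(7, 3) = (28, 12) = 4·(7, 3).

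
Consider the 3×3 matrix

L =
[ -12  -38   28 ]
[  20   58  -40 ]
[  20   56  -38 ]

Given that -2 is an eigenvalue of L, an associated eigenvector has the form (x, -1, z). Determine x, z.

1, -1

We need (L + 2I)v = 0.
L + 2I = [[-10, -38, 28], [20, 60, -40], [20, 56, -36]].
Row 1: (-10)·x + (-38)·-1 + (28)·z = 0
Row 2: (20)·x + (60)·-1 + (-40)·z = 0
Row 3: (20)·x + (56)·-1 + (-36)·z = 0
Solving gives x = 1, z = -1.
Check: L·(1, -1, -1) = (-2, 2, 2) = -2·(1, -1, -1).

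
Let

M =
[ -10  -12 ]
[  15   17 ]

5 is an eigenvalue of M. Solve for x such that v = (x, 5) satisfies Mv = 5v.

We need (M - 5I)v = 0.
M - 5I = [[-15, -12], [15, 12]].
Row 1: (-15)·x + (-12)·5 = 0
Row 2: (15)·x + (12)·5 = 0
Solving gives x = -4.
Check: M·(-4, 5) = (-20, 25) = 5·(-4, 5).

-4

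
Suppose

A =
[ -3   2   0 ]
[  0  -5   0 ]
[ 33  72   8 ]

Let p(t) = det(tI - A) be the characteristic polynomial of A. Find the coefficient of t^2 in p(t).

The coefficient of t^2 of det(tI - A) is −trace(A).
trace(A) = (-3) + (-5) + (8) = 0, so the coefficient is 0.

0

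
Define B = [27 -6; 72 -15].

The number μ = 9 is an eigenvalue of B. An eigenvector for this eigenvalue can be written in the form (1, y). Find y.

We need (B - 9I)v = 0.
B - 9I = [[18, -6], [72, -24]].
Row 1: (18)·1 + (-6)·y = 0
Row 2: (72)·1 + (-24)·y = 0
Solving gives y = 3.
Check: B·(1, 3) = (9, 27) = 9·(1, 3).

3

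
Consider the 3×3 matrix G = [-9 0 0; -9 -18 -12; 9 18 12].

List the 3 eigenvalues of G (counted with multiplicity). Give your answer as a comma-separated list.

-9, -6, 0

Compute the characteristic polynomial p(r) = det(rI - G).
Cofactor expansion gives p(r) = r^3 + 15r^2 + 54r.
Since p(-6) = 0, r = -6 is a root.
Dividing by (r + 6) leaves r^2 + 9r.
The quadratic factors as (r + 9)·r.
Eigenvalues: -9, -6, 0.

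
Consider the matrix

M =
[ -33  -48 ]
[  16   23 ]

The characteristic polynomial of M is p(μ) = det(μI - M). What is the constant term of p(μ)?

9

p(μ) = μ^2 + 10μ + 9.
The constant term is 9.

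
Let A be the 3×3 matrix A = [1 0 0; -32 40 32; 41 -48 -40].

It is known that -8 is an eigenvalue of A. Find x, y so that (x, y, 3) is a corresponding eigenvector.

We need (A + 8I)v = 0.
A + 8I = [[9, 0, 0], [-32, 48, 32], [41, -48, -32]].
Row 1: (9)·x + (0)·y + (0)·3 = 0
Row 2: (-32)·x + (48)·y + (32)·3 = 0
Row 3: (41)·x + (-48)·y + (-32)·3 = 0
Solving gives x = 0, y = -2.
Check: A·(0, -2, 3) = (0, 16, -24) = -8·(0, -2, 3).

0, -2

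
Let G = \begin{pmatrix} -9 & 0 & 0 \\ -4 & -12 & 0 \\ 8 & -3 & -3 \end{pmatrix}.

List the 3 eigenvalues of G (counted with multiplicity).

-12, -9, -3

G is lower triangular, so its eigenvalues are the diagonal entries.
Diagonal: -9, -12, -3.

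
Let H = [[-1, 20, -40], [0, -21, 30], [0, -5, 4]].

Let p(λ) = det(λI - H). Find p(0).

p(0) = det(0·I − H) = det(−H) = (−1)^3·det(H).
det(H) = -66, so p(0) = 66.

66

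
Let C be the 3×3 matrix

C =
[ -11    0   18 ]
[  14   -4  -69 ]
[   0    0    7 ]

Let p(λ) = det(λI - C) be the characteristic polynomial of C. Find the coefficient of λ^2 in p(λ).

8

The coefficient of λ^2 of det(λI - C) is −trace(C).
trace(C) = (-11) + (-4) + (7) = -8, so the coefficient is 8.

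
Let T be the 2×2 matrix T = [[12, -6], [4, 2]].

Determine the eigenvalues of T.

det(T - rI) = (12 - r)(2 - r) - (-6)·(4) = r^2 - 14r + 48.
This factors as (r - 6)·(r - 8) = 0.
Eigenvalues: 6, 8.

6, 8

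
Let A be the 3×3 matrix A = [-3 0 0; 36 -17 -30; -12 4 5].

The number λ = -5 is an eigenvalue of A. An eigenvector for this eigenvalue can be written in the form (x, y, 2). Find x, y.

We need (A + 5I)v = 0.
A + 5I = [[2, 0, 0], [36, -12, -30], [-12, 4, 10]].
Row 1: (2)·x + (0)·y + (0)·2 = 0
Row 2: (36)·x + (-12)·y + (-30)·2 = 0
Row 3: (-12)·x + (4)·y + (10)·2 = 0
Solving gives x = 0, y = -5.
Check: A·(0, -5, 2) = (0, 25, -10) = -5·(0, -5, 2).

0, -5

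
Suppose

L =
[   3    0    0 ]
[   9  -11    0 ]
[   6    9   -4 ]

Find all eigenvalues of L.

L is lower triangular, so its eigenvalues are the diagonal entries.
Diagonal: 3, -11, -4.

-11, -4, 3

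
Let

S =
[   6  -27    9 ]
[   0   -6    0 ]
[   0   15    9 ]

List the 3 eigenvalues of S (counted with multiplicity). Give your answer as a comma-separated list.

The characteristic polynomial is p(s) = det(sI - S).
Expanding along the first row, p(s) = s^3 - 9s^2 - 36s + 324.
Since p(-6) = 0, s = -6 is a root.
Dividing by (s + 6) leaves s^2 - 15s + 54.
The quadratic factors as (s - 6)·(s - 9).
Eigenvalues: -6, 6, 9.

-6, 6, 9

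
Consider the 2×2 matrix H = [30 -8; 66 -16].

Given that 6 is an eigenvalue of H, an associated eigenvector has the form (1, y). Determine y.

3

We need (H - 6I)v = 0.
H - 6I = [[24, -8], [66, -22]].
Row 1: (24)·1 + (-8)·y = 0
Row 2: (66)·1 + (-22)·y = 0
Solving gives y = 3.
Check: H·(1, 3) = (6, 18) = 6·(1, 3).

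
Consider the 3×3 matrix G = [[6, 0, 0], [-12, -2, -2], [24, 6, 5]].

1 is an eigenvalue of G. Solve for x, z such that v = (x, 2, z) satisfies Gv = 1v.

We need (G - 1I)v = 0.
G - 1I = [[5, 0, 0], [-12, -3, -2], [24, 6, 4]].
Row 1: (5)·x + (0)·2 + (0)·z = 0
Row 2: (-12)·x + (-3)·2 + (-2)·z = 0
Row 3: (24)·x + (6)·2 + (4)·z = 0
Solving gives x = 0, z = -3.
Check: G·(0, 2, -3) = (0, 2, -3) = 1·(0, 2, -3).

0, -3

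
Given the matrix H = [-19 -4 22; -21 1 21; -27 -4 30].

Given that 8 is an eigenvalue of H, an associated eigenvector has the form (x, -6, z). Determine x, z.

-4, -6

We need (H - 8I)v = 0.
H - 8I = [[-27, -4, 22], [-21, -7, 21], [-27, -4, 22]].
Row 1: (-27)·x + (-4)·-6 + (22)·z = 0
Row 2: (-21)·x + (-7)·-6 + (21)·z = 0
Row 3: (-27)·x + (-4)·-6 + (22)·z = 0
Solving gives x = -4, z = -6.
Check: H·(-4, -6, -6) = (-32, -48, -48) = 8·(-4, -6, -6).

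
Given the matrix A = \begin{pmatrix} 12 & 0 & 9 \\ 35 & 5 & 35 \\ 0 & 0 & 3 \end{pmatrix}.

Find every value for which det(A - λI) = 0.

Set up det(tI - A) = 0.
Expanding the 3×3 determinant: p(t) = t^3 - 20t^2 + 111t - 180.
Rational-root test: t = 12 gives p(12) = 0.
Factor out (t - 12): p(t) = (t - 12)·(t^2 - 8t + 15).
The quadratic factors as (t - 3)·(t - 5).
Eigenvalues: 3, 5, 12.

3, 5, 12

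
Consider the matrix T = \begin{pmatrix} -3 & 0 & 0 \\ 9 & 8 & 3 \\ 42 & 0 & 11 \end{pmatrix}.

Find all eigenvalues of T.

Set up det(λI - T) = 0.
Expanding the 3×3 determinant: p(λ) = λ^3 - 16λ^2 + 31λ + 264.
Try λ = 8: p(8) = 0, so 8 is a root.
Factor out (λ - 8): p(λ) = (λ - 8)·(λ^2 - 8λ - 33).
The quadratic factors as (λ + 3)·(λ - 11).
Eigenvalues: -3, 8, 11.

-3, 8, 11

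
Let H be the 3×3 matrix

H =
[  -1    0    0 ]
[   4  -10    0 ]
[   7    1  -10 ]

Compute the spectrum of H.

-10, -10, -1

H is lower triangular, so its eigenvalues are the diagonal entries.
Diagonal: -1, -10, -10.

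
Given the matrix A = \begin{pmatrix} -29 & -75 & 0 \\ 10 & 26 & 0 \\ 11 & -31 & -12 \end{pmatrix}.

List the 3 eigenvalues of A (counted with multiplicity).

-12, -4, 1

The characteristic polynomial is p(λ) = det(λI - A).
Expanding along the first row, p(λ) = λ^3 + 15λ^2 + 32λ - 48.
Since p(1) = 0, λ = 1 is a root.
Factor out (λ - 1): p(λ) = (λ - 1)·(λ^2 + 16λ + 48).
The quadratic factors as (λ + 12)·(λ + 4).
Eigenvalues: -12, -4, 1.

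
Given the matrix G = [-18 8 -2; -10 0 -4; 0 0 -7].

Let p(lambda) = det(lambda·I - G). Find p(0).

560

p(0) = det(0·I − G) = det(−G) = (−1)^3·det(G).
det(G) = -560, so p(0) = 560.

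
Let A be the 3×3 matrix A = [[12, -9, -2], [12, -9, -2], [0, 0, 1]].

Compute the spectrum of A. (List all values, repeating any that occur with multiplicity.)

Set up det(μI - A) = 0.
Cofactor expansion gives p(μ) = μ^3 - 4μ^2 + 3μ.
Since p(1) = 0, μ = 1 is a root.
Dividing by (μ - 1) leaves μ^2 - 3μ.
The quadratic factors as μ·(μ - 3).
Eigenvalues: 0, 1, 3.

0, 1, 3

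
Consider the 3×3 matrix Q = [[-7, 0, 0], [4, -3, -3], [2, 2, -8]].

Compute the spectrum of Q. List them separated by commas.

Set up det(sI - Q) = 0.
Expanding the 3×3 determinant: p(s) = s^3 + 18s^2 + 107s + 210.
Rational-root test: s = -5 gives p(-5) = 0.
Factor out (s + 5): p(s) = (s + 5)·(s^2 + 13s + 42).
The quadratic factors as (s + 7)·(s + 6).
Eigenvalues: -7, -6, -5.

-7, -6, -5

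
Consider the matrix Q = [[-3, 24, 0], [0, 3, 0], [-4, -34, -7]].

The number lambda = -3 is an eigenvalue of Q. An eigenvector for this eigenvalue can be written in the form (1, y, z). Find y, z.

We need (Q + 3I)v = 0.
Q + 3I = [[0, 24, 0], [0, 6, 0], [-4, -34, -4]].
Row 1: (0)·1 + (24)·y + (0)·z = 0
Row 2: (0)·1 + (6)·y + (0)·z = 0
Row 3: (-4)·1 + (-34)·y + (-4)·z = 0
Solving gives y = 0, z = -1.
Check: Q·(1, 0, -1) = (-3, 0, 3) = -3·(1, 0, -1).

0, -1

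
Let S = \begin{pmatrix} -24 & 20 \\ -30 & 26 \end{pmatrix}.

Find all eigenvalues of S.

det(S - μI) = (-24 - μ)(26 - μ) - (20)·(-30) = μ^2 - 2μ - 24.
This factors as (μ + 4)·(μ - 6) = 0.
Eigenvalues: -4, 6.

-4, 6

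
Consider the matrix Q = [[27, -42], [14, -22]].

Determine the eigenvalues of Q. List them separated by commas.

-1, 6

det(Q - μI) = (27 - μ)(-22 - μ) - (-42)·(14) = μ^2 - 5μ - 6.
This factors as (μ + 1)·(μ - 6) = 0.
Eigenvalues: -1, 6.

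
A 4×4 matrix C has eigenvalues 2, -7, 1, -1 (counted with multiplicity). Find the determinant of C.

det(C) is the product of the eigenvalues: (2) · (-7) · (1) · (-1) = 14.

14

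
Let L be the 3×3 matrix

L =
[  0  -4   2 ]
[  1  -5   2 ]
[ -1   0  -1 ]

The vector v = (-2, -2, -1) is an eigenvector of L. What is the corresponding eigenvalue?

Compute Lv: L·(-2, -2, -1) = (6, 6, 3).
Since Lv = λv, compare component 1: 6 = λ·-2, so λ = -3.

-3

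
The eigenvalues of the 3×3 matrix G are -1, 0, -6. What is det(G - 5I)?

If G has eigenvalues -1, 0, -6, then G - 5I has eigenvalues -6, -5, -11.
det(G - 5I) = (-6) · (-5) · (-11) = -330.

-330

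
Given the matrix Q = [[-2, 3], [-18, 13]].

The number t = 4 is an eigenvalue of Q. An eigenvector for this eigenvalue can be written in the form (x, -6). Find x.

-3

We need (Q - 4I)v = 0.
Q - 4I = [[-6, 3], [-18, 9]].
Row 1: (-6)·x + (3)·-6 = 0
Row 2: (-18)·x + (9)·-6 = 0
Solving gives x = -3.
Check: Q·(-3, -6) = (-12, -24) = 4·(-3, -6).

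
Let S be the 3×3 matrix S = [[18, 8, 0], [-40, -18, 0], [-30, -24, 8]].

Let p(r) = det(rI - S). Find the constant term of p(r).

p(r) = r^3 - 8r^2 - 4r + 32.
The constant term is 32.

32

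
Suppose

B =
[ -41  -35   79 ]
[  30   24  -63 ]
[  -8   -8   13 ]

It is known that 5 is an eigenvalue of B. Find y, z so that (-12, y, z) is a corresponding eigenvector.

We need (B - 5I)v = 0.
B - 5I = [[-46, -35, 79], [30, 19, -63], [-8, -8, 8]].
Row 1: (-46)·-12 + (-35)·y + (79)·z = 0
Row 2: (30)·-12 + (19)·y + (-63)·z = 0
Row 3: (-8)·-12 + (-8)·y + (8)·z = 0
Solving gives y = 9, z = -3.
Check: B·(-12, 9, -3) = (-60, 45, -15) = 5·(-12, 9, -3).

9, -3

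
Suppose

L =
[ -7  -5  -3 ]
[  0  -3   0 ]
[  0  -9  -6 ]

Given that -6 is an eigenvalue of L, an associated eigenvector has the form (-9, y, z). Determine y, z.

We need (L + 6I)v = 0.
L + 6I = [[-1, -5, -3], [0, 3, 0], [0, -9, 0]].
Row 1: (-1)·-9 + (-5)·y + (-3)·z = 0
Row 2: (0)·-9 + (3)·y + (0)·z = 0
Row 3: (0)·-9 + (-9)·y + (0)·z = 0
Solving gives y = 0, z = 3.
Check: L·(-9, 0, 3) = (54, 0, -18) = -6·(-9, 0, 3).

0, 3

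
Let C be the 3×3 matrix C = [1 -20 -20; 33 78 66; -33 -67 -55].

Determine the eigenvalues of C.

1, 11, 12

Compute the characteristic polynomial p(lambda) = det(lambda·I - C).
Cofactor expansion gives p(lambda) = lambda^3 - 24·lambda^2 + 155·lambda - 132.
Rational-root test: lambda = 11 gives p(11) = 0.
Factor out (lambda - 11): p(lambda) = (lambda - 11)·(lambda^2 - 13·lambda + 12).
The quadratic factors as (lambda - 1)·(lambda - 12).
Eigenvalues: 1, 11, 12.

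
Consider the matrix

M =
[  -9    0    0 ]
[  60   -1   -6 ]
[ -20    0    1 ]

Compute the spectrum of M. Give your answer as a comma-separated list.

Compute the characteristic polynomial p(μ) = det(μI - M).
Expanding along the first row, p(μ) = μ^3 + 9μ^2 - μ - 9.
Try μ = 1: p(1) = 0, so 1 is a root.
Dividing by (μ - 1) leaves μ^2 + 10μ + 9.
The quadratic factors as (μ + 9)·(μ + 1).
Eigenvalues: -9, -1, 1.

-9, -1, 1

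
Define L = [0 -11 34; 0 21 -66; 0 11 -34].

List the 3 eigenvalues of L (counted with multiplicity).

The characteristic polynomial is p(s) = det(sI - L).
Expanding along the first row, p(s) = s^3 + 13s^2 + 12s.
Since p(-12) = 0, s = -12 is a root.
Dividing by (s + 12) leaves s^2 + s.
The quadratic factors as (s + 1)·s.
Eigenvalues: -12, -1, 0.

-12, -1, 0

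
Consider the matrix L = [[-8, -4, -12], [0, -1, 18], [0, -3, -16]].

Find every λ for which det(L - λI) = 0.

Set up det(rI - L) = 0.
Expanding the 3×3 determinant: p(r) = r^3 + 25r^2 + 206r + 560.
Rational-root test: r = -8 gives p(-8) = 0.
Dividing by (r + 8) leaves r^2 + 17r + 70.
The quadratic factors as (r + 10)·(r + 7).
Eigenvalues: -10, -8, -7.

-10, -8, -7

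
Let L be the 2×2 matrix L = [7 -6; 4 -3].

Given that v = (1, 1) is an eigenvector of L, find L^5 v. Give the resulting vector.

(1, 1)

First find the eigenvalue: Lv = (1, 1) = 1·(1, 1), so λ = 1.
Then L^5 v = λ^5·v = 1^5·(1, 1) = 1·(1, 1) = (1, 1).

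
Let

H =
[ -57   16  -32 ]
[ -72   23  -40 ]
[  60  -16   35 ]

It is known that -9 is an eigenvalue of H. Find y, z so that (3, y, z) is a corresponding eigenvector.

3, -3

We need (H + 9I)v = 0.
H + 9I = [[-48, 16, -32], [-72, 32, -40], [60, -16, 44]].
Row 1: (-48)·3 + (16)·y + (-32)·z = 0
Row 2: (-72)·3 + (32)·y + (-40)·z = 0
Row 3: (60)·3 + (-16)·y + (44)·z = 0
Solving gives y = 3, z = -3.
Check: H·(3, 3, -3) = (-27, -27, 27) = -9·(3, 3, -3).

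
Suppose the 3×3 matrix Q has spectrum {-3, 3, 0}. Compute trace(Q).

trace(Q) is the sum of the eigenvalues: (-3) + (3) + (0) = 0.

0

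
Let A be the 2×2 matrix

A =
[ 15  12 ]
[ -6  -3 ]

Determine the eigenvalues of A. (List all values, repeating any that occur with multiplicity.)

det(A - rI) = (15 - r)(-3 - r) - (12)·(-6) = r^2 - 12r + 27.
This factors as (r - 3)·(r - 9) = 0.
Eigenvalues: 3, 9.

3, 9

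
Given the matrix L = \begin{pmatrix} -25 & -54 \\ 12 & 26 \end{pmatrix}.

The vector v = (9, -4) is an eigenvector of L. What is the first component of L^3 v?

First find the eigenvalue: Lv = (-9, 4) = -1·(9, -4), so λ = -1.
Then L^3 v = λ^3·v = (-1)^3·(9, -4) = -1·(9, -4) = (-9, 4).

-9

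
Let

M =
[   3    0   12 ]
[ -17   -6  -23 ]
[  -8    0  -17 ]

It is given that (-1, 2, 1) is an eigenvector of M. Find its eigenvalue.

-9

Compute Mv: M·(-1, 2, 1) = (9, -18, -9).
Since Mv = λv, compare component 1: 9 = λ·-1, so λ = -9.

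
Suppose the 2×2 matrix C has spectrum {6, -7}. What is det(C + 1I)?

-42

If C has eigenvalues 6, -7, then C + 1I has eigenvalues 7, -6.
det(C + 1I) = (7) · (-6) = -42.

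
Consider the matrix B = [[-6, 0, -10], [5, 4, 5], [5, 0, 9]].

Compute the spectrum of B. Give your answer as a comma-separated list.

-1, 4, 4

Set up det(rI - B) = 0.
Cofactor expansion gives p(r) = r^3 - 7r^2 + 8r + 16.
Since p(-1) = 0, r = -1 is a root.
Factor out (r + 1): p(r) = (r + 1)·(r^2 - 8r + 16).
The quadratic factor is (r - 4)^2.
Eigenvalues: -1, 4, 4.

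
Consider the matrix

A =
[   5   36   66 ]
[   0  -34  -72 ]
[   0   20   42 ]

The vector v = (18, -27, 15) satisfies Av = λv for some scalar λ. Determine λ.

Compute Av: A·(18, -27, 15) = (108, -162, 90).
Since Av = λv, compare component 1: 108 = λ·18, so λ = 6.

6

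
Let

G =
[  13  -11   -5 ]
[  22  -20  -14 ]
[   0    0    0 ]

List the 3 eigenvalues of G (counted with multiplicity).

-9, 0, 2

The characteristic polynomial is p(t) = det(tI - G).
Expanding along the first row, p(t) = t^3 + 7t^2 - 18t.
Rational-root test: t = 2 gives p(2) = 0.
Factor out (t - 2): p(t) = (t - 2)·(t^2 + 9t).
The quadratic factors as (t + 9)·t.
Eigenvalues: -9, 0, 2.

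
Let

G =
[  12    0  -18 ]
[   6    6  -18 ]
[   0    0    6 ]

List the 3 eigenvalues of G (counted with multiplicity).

6, 6, 12

Set up det(λI - G) = 0.
Cofactor expansion gives p(λ) = λ^3 - 24λ^2 + 180λ - 432.
Since p(6) = 0, λ = 6 is a root.
Factor out (λ - 6): p(λ) = (λ - 6)·(λ^2 - 18λ + 72).
The quadratic factors as (λ - 6)·(λ - 12).
Eigenvalues: 6, 6, 12.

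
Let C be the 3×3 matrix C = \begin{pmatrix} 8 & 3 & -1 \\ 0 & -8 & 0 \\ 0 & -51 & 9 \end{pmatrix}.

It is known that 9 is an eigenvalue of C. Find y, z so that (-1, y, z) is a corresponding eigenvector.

We need (C - 9I)v = 0.
C - 9I = [[-1, 3, -1], [0, -17, 0], [0, -51, 0]].
Row 1: (-1)·-1 + (3)·y + (-1)·z = 0
Row 2: (0)·-1 + (-17)·y + (0)·z = 0
Row 3: (0)·-1 + (-51)·y + (0)·z = 0
Solving gives y = 0, z = 1.
Check: C·(-1, 0, 1) = (-9, 0, 9) = 9·(-1, 0, 1).

0, 1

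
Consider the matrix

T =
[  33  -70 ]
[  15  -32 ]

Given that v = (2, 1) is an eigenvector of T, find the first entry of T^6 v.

First find the eigenvalue: Tv = (-4, -2) = -2·(2, 1), so λ = -2.
Then T^6 v = λ^6·v = (-2)^6·(2, 1) = 64·(2, 1) = (128, 64).

128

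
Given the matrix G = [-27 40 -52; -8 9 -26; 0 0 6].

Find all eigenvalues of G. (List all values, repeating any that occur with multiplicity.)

-11, -7, 6

Compute the characteristic polynomial p(μ) = det(μI - G).
Cofactor expansion gives p(μ) = μ^3 + 12μ^2 - 31μ - 462.
Rational-root test: μ = -7 gives p(-7) = 0.
Factor out (μ + 7): p(μ) = (μ + 7)·(μ^2 + 5μ - 66).
The quadratic factors as (μ + 11)·(μ - 6).
Eigenvalues: -11, -7, 6.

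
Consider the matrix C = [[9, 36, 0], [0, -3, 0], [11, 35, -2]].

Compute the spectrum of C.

Compute the characteristic polynomial p(t) = det(tI - C).
Expanding along the first row, p(t) = t^3 - 4t^2 - 39t - 54.
Rational-root test: t = -2 gives p(-2) = 0.
Dividing by (t + 2) leaves t^2 - 6t - 27.
The quadratic factors as (t + 3)·(t - 9).
Eigenvalues: -3, -2, 9.

-3, -2, 9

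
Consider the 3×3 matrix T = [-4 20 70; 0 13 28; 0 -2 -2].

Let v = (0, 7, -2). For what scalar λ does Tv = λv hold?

5

Compute Tv: T·(0, 7, -2) = (0, 35, -10).
Since Tv = λv, compare component 2: 35 = λ·7, so λ = 5.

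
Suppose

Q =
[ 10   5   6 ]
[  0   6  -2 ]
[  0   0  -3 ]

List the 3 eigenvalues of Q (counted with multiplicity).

Q is upper triangular, so its eigenvalues are the diagonal entries.
Diagonal: 10, 6, -3.

-3, 6, 10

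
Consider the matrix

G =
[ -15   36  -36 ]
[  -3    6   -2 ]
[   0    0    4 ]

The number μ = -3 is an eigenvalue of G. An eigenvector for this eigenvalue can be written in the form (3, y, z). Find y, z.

1, 0

We need (G + 3I)v = 0.
G + 3I = [[-12, 36, -36], [-3, 9, -2], [0, 0, 7]].
Row 1: (-12)·3 + (36)·y + (-36)·z = 0
Row 2: (-3)·3 + (9)·y + (-2)·z = 0
Row 3: (0)·3 + (0)·y + (7)·z = 0
Solving gives y = 1, z = 0.
Check: G·(3, 1, 0) = (-9, -3, 0) = -3·(3, 1, 0).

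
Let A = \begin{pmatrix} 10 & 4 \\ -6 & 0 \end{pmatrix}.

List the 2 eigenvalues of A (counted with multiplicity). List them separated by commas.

4, 6

det(A - λI) = (10 - λ)(0 - λ) - (4)·(-6) = λ^2 - 10λ + 24.
This factors as (λ - 4)·(λ - 6) = 0.
Eigenvalues: 4, 6.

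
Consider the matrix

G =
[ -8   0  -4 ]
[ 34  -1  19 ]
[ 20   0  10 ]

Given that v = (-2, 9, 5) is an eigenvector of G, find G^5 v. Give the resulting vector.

(-64, 288, 160)

First find the eigenvalue: Gv = (-4, 18, 10) = 2·(-2, 9, 5), so λ = 2.
Then G^5 v = λ^5·v = 2^5·(-2, 9, 5) = 32·(-2, 9, 5) = (-64, 288, 160).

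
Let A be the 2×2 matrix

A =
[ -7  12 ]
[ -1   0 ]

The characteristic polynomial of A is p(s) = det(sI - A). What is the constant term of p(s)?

12

p(s) = s^2 + 7s + 12.
The constant term is 12.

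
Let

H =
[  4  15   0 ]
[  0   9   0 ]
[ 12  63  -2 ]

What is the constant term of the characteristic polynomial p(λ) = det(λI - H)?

p(0) = det(0·I − H) = det(−H) = (−1)^3·det(H).
det(H) = -72, so p(0) = 72.

72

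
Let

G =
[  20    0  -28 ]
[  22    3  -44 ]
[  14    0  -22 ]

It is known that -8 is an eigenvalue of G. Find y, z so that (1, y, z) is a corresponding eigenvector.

2, 1

We need (G + 8I)v = 0.
G + 8I = [[28, 0, -28], [22, 11, -44], [14, 0, -14]].
Row 1: (28)·1 + (0)·y + (-28)·z = 0
Row 2: (22)·1 + (11)·y + (-44)·z = 0
Row 3: (14)·1 + (0)·y + (-14)·z = 0
Solving gives y = 2, z = 1.
Check: G·(1, 2, 1) = (-8, -16, -8) = -8·(1, 2, 1).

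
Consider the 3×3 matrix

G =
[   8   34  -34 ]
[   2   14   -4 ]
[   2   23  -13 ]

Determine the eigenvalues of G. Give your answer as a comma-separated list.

Set up det(μI - G) = 0.
Expanding the 3×3 determinant: p(μ) = μ^3 - 9μ^2 - 82μ + 720.
Rational-root test: μ = 8 gives p(8) = 0.
Factor out (μ - 8): p(μ) = (μ - 8)·(μ^2 - μ - 90).
The quadratic factors as (μ + 9)·(μ - 10).
Eigenvalues: -9, 8, 10.

-9, 8, 10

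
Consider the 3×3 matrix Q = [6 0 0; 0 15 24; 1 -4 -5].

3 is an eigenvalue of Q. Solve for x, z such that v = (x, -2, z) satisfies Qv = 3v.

0, 1

We need (Q - 3I)v = 0.
Q - 3I = [[3, 0, 0], [0, 12, 24], [1, -4, -8]].
Row 1: (3)·x + (0)·-2 + (0)·z = 0
Row 2: (0)·x + (12)·-2 + (24)·z = 0
Row 3: (1)·x + (-4)·-2 + (-8)·z = 0
Solving gives x = 0, z = 1.
Check: Q·(0, -2, 1) = (0, -6, 3) = 3·(0, -2, 1).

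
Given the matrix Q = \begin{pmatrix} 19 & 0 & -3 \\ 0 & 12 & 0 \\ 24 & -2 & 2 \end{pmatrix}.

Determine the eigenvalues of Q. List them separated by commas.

Set up det(lambda·I - Q) = 0.
Expanding along the first row, p(lambda) = lambda^3 - 33·lambda^2 + 362·lambda - 1320.
Since p(12) = 0, lambda = 12 is a root.
Dividing by (lambda - 12) leaves lambda^2 - 21·lambda + 110.
The quadratic factors as (lambda - 10)·(lambda - 11).
Eigenvalues: 10, 11, 12.

10, 11, 12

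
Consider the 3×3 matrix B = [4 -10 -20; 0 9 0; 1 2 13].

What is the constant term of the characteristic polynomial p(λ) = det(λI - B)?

-648

p(0) = det(0·I − B) = det(−B) = (−1)^3·det(B).
det(B) = 648, so p(0) = -648.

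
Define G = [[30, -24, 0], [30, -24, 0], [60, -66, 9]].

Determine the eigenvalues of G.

0, 6, 9

The characteristic polynomial is p(lambda) = det(lambda·I - G).
Expanding along the first row, p(lambda) = lambda^3 - 15·lambda^2 + 54·lambda.
Since p(0) = 0, lambda = 0 is a root.
Factor out lambda: p(lambda) = lambda·(lambda^2 - 15·lambda + 54).
The quadratic factors as (lambda - 6)·(lambda - 9).
Eigenvalues: 0, 6, 9.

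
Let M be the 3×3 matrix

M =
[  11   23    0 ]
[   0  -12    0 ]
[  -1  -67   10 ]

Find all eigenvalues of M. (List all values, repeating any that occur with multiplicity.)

-12, 10, 11

Compute the characteristic polynomial p(s) = det(sI - M).
Expanding along the first row, p(s) = s^3 - 9s^2 - 142s + 1320.
Rational-root test: s = -12 gives p(-12) = 0.
Dividing by (s + 12) leaves s^2 - 21s + 110.
The quadratic factors as (s - 10)·(s - 11).
Eigenvalues: -12, 10, 11.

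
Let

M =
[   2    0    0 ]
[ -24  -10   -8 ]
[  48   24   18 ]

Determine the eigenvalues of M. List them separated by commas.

Compute the characteristic polynomial p(lambda) = det(lambda·I - M).
Cofactor expansion gives p(lambda) = lambda^3 - 10·lambda^2 + 28·lambda - 24.
Since p(2) = 0, lambda = 2 is a root.
Factor out (lambda - 2): p(lambda) = (lambda - 2)·(lambda^2 - 8·lambda + 12).
The quadratic factors as (lambda - 2)·(lambda - 6).
Eigenvalues: 2, 2, 6.

2, 2, 6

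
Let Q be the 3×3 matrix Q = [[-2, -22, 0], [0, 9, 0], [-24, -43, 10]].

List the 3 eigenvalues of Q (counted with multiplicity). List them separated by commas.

The characteristic polynomial is p(λ) = det(λI - Q).
Cofactor expansion gives p(λ) = λ^3 - 17λ^2 + 52λ + 180.
Rational-root test: λ = -2 gives p(-2) = 0.
Dividing by (λ + 2) leaves λ^2 - 19λ + 90.
The quadratic factors as (λ - 9)·(λ - 10).
Eigenvalues: -2, 9, 10.

-2, 9, 10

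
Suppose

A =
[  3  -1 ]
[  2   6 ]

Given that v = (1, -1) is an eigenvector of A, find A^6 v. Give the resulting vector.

(4096, -4096)

First find the eigenvalue: Av = (4, -4) = 4·(1, -1), so λ = 4.
Then A^6 v = λ^6·v = 4^6·(1, -1) = 4096·(1, -1) = (4096, -4096).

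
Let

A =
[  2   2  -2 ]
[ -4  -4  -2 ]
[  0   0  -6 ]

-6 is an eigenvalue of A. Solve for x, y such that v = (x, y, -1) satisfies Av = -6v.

We need (A + 6I)v = 0.
A + 6I = [[8, 2, -2], [-4, 2, -2], [0, 0, 0]].
Row 1: (8)·x + (2)·y + (-2)·-1 = 0
Row 2: (-4)·x + (2)·y + (-2)·-1 = 0
Row 3: (0)·x + (0)·y + (0)·-1 = 0
Solving gives x = 0, y = -1.
Check: A·(0, -1, -1) = (0, 6, 6) = -6·(0, -1, -1).

0, -1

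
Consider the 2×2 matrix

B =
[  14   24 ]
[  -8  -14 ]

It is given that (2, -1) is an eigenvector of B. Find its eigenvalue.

Compute Bv: B·(2, -1) = (4, -2).
Since Bv = λv, compare component 1: 4 = λ·2, so λ = 2.

2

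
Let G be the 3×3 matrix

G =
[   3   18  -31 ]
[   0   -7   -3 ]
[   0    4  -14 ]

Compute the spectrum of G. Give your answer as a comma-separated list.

-11, -10, 3

The characteristic polynomial is p(μ) = det(μI - G).
Expanding the 3×3 determinant: p(μ) = μ^3 + 18μ^2 + 47μ - 330.
Rational-root test: μ = 3 gives p(3) = 0.
Dividing by (μ - 3) leaves μ^2 + 21μ + 110.
The quadratic factors as (μ + 11)·(μ + 10).
Eigenvalues: -11, -10, 3.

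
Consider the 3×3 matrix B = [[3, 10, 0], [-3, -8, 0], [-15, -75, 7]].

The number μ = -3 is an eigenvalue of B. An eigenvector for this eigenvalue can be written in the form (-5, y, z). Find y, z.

We need (B + 3I)v = 0.
B + 3I = [[6, 10, 0], [-3, -5, 0], [-15, -75, 10]].
Row 1: (6)·-5 + (10)·y + (0)·z = 0
Row 2: (-3)·-5 + (-5)·y + (0)·z = 0
Row 3: (-15)·-5 + (-75)·y + (10)·z = 0
Solving gives y = 3, z = 15.
Check: B·(-5, 3, 15) = (15, -9, -45) = -3·(-5, 3, 15).

3, 15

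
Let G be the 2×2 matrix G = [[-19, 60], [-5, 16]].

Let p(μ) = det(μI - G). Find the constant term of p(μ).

p(μ) = μ^2 + 3μ - 4.
The constant term is -4.

-4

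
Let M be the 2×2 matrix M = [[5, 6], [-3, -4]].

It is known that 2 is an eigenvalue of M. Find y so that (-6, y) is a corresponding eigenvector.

We need (M - 2I)v = 0.
M - 2I = [[3, 6], [-3, -6]].
Row 1: (3)·-6 + (6)·y = 0
Row 2: (-3)·-6 + (-6)·y = 0
Solving gives y = 3.
Check: M·(-6, 3) = (-12, 6) = 2·(-6, 3).

3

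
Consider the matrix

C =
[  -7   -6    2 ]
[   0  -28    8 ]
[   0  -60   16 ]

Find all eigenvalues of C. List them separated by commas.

-8, -7, -4

Compute the characteristic polynomial p(r) = det(rI - C).
Expanding along the first row, p(r) = r^3 + 19r^2 + 116r + 224.
Rational-root test: r = -8 gives p(-8) = 0.
Dividing by (r + 8) leaves r^2 + 11r + 28.
The quadratic factors as (r + 7)·(r + 4).
Eigenvalues: -8, -7, -4.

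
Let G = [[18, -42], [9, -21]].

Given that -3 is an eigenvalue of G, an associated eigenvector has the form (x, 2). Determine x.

We need (G + 3I)v = 0.
G + 3I = [[21, -42], [9, -18]].
Row 1: (21)·x + (-42)·2 = 0
Row 2: (9)·x + (-18)·2 = 0
Solving gives x = 4.
Check: G·(4, 2) = (-12, -6) = -3·(4, 2).

4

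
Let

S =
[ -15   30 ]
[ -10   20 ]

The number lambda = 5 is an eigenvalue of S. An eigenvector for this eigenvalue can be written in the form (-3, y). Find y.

-2

We need (S - 5I)v = 0.
S - 5I = [[-20, 30], [-10, 15]].
Row 1: (-20)·-3 + (30)·y = 0
Row 2: (-10)·-3 + (15)·y = 0
Solving gives y = -2.
Check: S·(-3, -2) = (-15, -10) = 5·(-3, -2).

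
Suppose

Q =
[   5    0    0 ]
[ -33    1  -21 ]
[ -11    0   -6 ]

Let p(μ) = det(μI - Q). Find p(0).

p(0) = det(0·I − Q) = det(−Q) = (−1)^3·det(Q).
det(Q) = -30, so p(0) = 30.

30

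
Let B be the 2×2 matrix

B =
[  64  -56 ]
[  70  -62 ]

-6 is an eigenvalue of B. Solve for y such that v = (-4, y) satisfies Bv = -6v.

-5

We need (B + 6I)v = 0.
B + 6I = [[70, -56], [70, -56]].
Row 1: (70)·-4 + (-56)·y = 0
Row 2: (70)·-4 + (-56)·y = 0
Solving gives y = -5.
Check: B·(-4, -5) = (24, 30) = -6·(-4, -5).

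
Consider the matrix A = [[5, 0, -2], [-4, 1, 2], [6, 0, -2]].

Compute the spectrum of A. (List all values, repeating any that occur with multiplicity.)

Compute the characteristic polynomial p(lambda) = det(lambda·I - A).
Cofactor expansion gives p(lambda) = lambda^3 - 4·lambda^2 + 5·lambda - 2.
Try lambda = 1: p(1) = 0, so 1 is a root.
Dividing by (lambda - 1) leaves lambda^2 - 3·lambda + 2.
The quadratic factors as (lambda - 1)·(lambda - 2).
Eigenvalues: 1, 1, 2.

1, 1, 2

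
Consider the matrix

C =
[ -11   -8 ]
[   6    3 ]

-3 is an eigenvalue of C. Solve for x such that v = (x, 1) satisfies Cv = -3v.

We need (C + 3I)v = 0.
C + 3I = [[-8, -8], [6, 6]].
Row 1: (-8)·x + (-8)·1 = 0
Row 2: (6)·x + (6)·1 = 0
Solving gives x = -1.
Check: C·(-1, 1) = (3, -3) = -3·(-1, 1).

-1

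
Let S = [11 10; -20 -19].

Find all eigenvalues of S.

-9, 1

det(S - λI) = (11 - λ)(-19 - λ) - (10)·(-20) = λ^2 + 8λ - 9.
This factors as (λ + 9)·(λ - 1) = 0.
Eigenvalues: -9, 1.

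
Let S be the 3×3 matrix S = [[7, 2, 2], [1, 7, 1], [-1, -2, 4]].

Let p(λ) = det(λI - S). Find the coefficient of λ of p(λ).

p(λ) = λ^3 - 18λ^2 + 107λ - 210.
The coefficient of λ is 107.

107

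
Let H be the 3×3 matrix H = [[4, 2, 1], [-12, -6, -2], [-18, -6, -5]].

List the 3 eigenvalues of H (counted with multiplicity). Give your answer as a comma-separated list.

-3, -2, -2

Set up det(tI - H) = 0.
Cofactor expansion gives p(t) = t^3 + 7t^2 + 16t + 12.
Try t = -2: p(-2) = 0, so -2 is a root.
Dividing by (t + 2) leaves t^2 + 5t + 6.
The quadratic factors as (t + 3)·(t + 2).
Eigenvalues: -3, -2, -2.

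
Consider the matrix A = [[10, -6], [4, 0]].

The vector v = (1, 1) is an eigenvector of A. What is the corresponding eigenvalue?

Compute Av: A·(1, 1) = (4, 4).
Since Av = λv, compare component 1: 4 = λ·1, so λ = 4.

4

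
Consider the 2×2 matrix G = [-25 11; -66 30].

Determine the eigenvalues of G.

-3, 8

det(G - μI) = (-25 - μ)(30 - μ) - (11)·(-66) = μ^2 - 5μ - 24.
This factors as (μ + 3)·(μ - 8) = 0.
Eigenvalues: -3, 8.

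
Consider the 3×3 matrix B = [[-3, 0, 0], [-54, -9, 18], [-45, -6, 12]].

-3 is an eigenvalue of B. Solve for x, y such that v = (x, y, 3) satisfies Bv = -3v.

We need (B + 3I)v = 0.
B + 3I = [[0, 0, 0], [-54, -6, 18], [-45, -6, 15]].
Row 1: (0)·x + (0)·y + (0)·3 = 0
Row 2: (-54)·x + (-6)·y + (18)·3 = 0
Row 3: (-45)·x + (-6)·y + (15)·3 = 0
Solving gives x = 1, y = 0.
Check: B·(1, 0, 3) = (-3, 0, -9) = -3·(1, 0, 3).

1, 0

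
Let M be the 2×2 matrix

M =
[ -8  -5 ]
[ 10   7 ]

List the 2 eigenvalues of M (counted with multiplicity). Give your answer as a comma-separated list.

det(M - sI) = (-8 - s)(7 - s) - (-5)·(10) = s^2 + s - 6.
This factors as (s + 3)·(s - 2) = 0.
Eigenvalues: -3, 2.

-3, 2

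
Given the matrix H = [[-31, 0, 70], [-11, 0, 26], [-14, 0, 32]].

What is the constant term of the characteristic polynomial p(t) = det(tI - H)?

0

p(0) = det(0·I − H) = det(−H) = (−1)^3·det(H).
det(H) = 0, so p(0) = 0.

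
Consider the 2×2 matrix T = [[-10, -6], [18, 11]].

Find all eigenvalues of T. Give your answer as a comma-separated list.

det(T - μI) = (-10 - μ)(11 - μ) - (-6)·(18) = μ^2 - μ - 2.
This factors as (μ + 1)·(μ - 2) = 0.
Eigenvalues: -1, 2.

-1, 2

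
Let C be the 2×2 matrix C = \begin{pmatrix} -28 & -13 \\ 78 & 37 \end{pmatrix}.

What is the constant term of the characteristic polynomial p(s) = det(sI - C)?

p(0) = det(0·I − C) = det(−C) = (−1)^2·det(C).
det(C) = -22, so p(0) = -22.

-22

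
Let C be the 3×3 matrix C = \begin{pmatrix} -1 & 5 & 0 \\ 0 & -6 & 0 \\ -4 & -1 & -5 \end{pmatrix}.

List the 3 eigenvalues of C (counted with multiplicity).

-6, -5, -1

The characteristic polynomial is p(λ) = det(λI - C).
Expanding along the first row, p(λ) = λ^3 + 12λ^2 + 41λ + 30.
Since p(-6) = 0, λ = -6 is a root.
Factor out (λ + 6): p(λ) = (λ + 6)·(λ^2 + 6λ + 5).
The quadratic factors as (λ + 5)·(λ + 1).
Eigenvalues: -6, -5, -1.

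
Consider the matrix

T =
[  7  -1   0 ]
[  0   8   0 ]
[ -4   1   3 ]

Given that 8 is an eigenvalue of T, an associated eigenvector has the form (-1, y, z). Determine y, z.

We need (T - 8I)v = 0.
T - 8I = [[-1, -1, 0], [0, 0, 0], [-4, 1, -5]].
Row 1: (-1)·-1 + (-1)·y + (0)·z = 0
Row 2: (0)·-1 + (0)·y + (0)·z = 0
Row 3: (-4)·-1 + (1)·y + (-5)·z = 0
Solving gives y = 1, z = 1.
Check: T·(-1, 1, 1) = (-8, 8, 8) = 8·(-1, 1, 1).

1, 1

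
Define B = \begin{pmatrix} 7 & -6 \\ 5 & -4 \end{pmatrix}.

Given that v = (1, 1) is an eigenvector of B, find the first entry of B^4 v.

First find the eigenvalue: Bv = (1, 1) = 1·(1, 1), so λ = 1.
Then B^4 v = λ^4·v = 1^4·(1, 1) = 1·(1, 1) = (1, 1).

1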